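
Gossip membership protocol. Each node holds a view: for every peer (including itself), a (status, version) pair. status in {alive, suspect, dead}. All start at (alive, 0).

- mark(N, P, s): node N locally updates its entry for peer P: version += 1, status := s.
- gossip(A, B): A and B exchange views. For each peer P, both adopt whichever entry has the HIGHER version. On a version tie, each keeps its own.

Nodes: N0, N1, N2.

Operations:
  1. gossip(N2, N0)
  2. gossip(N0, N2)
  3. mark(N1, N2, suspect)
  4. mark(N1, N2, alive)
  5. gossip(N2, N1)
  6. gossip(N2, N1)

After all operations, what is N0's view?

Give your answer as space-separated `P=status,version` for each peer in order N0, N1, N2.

Op 1: gossip N2<->N0 -> N2.N0=(alive,v0) N2.N1=(alive,v0) N2.N2=(alive,v0) | N0.N0=(alive,v0) N0.N1=(alive,v0) N0.N2=(alive,v0)
Op 2: gossip N0<->N2 -> N0.N0=(alive,v0) N0.N1=(alive,v0) N0.N2=(alive,v0) | N2.N0=(alive,v0) N2.N1=(alive,v0) N2.N2=(alive,v0)
Op 3: N1 marks N2=suspect -> (suspect,v1)
Op 4: N1 marks N2=alive -> (alive,v2)
Op 5: gossip N2<->N1 -> N2.N0=(alive,v0) N2.N1=(alive,v0) N2.N2=(alive,v2) | N1.N0=(alive,v0) N1.N1=(alive,v0) N1.N2=(alive,v2)
Op 6: gossip N2<->N1 -> N2.N0=(alive,v0) N2.N1=(alive,v0) N2.N2=(alive,v2) | N1.N0=(alive,v0) N1.N1=(alive,v0) N1.N2=(alive,v2)

Answer: N0=alive,0 N1=alive,0 N2=alive,0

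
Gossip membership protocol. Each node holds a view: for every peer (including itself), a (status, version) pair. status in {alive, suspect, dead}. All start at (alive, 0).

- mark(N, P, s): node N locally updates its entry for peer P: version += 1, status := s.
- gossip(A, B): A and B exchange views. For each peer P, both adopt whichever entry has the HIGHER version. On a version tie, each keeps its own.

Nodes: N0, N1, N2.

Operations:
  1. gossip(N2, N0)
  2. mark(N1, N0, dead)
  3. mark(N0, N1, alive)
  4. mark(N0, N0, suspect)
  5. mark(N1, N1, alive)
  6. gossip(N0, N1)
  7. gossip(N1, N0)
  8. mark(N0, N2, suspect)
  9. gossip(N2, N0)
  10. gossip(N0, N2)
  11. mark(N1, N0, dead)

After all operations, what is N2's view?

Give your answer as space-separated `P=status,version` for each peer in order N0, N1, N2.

Answer: N0=suspect,1 N1=alive,1 N2=suspect,1

Derivation:
Op 1: gossip N2<->N0 -> N2.N0=(alive,v0) N2.N1=(alive,v0) N2.N2=(alive,v0) | N0.N0=(alive,v0) N0.N1=(alive,v0) N0.N2=(alive,v0)
Op 2: N1 marks N0=dead -> (dead,v1)
Op 3: N0 marks N1=alive -> (alive,v1)
Op 4: N0 marks N0=suspect -> (suspect,v1)
Op 5: N1 marks N1=alive -> (alive,v1)
Op 6: gossip N0<->N1 -> N0.N0=(suspect,v1) N0.N1=(alive,v1) N0.N2=(alive,v0) | N1.N0=(dead,v1) N1.N1=(alive,v1) N1.N2=(alive,v0)
Op 7: gossip N1<->N0 -> N1.N0=(dead,v1) N1.N1=(alive,v1) N1.N2=(alive,v0) | N0.N0=(suspect,v1) N0.N1=(alive,v1) N0.N2=(alive,v0)
Op 8: N0 marks N2=suspect -> (suspect,v1)
Op 9: gossip N2<->N0 -> N2.N0=(suspect,v1) N2.N1=(alive,v1) N2.N2=(suspect,v1) | N0.N0=(suspect,v1) N0.N1=(alive,v1) N0.N2=(suspect,v1)
Op 10: gossip N0<->N2 -> N0.N0=(suspect,v1) N0.N1=(alive,v1) N0.N2=(suspect,v1) | N2.N0=(suspect,v1) N2.N1=(alive,v1) N2.N2=(suspect,v1)
Op 11: N1 marks N0=dead -> (dead,v2)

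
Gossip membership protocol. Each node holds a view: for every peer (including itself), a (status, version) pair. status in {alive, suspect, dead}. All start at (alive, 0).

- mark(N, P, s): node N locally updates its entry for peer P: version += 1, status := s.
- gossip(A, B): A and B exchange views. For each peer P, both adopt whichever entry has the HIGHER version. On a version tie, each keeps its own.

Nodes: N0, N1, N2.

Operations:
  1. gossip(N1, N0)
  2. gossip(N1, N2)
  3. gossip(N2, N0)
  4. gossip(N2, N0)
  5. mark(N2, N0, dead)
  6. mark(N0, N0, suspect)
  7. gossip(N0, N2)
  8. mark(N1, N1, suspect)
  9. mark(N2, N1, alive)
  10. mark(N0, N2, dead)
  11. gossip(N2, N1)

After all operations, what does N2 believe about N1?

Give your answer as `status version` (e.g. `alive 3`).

Answer: alive 1

Derivation:
Op 1: gossip N1<->N0 -> N1.N0=(alive,v0) N1.N1=(alive,v0) N1.N2=(alive,v0) | N0.N0=(alive,v0) N0.N1=(alive,v0) N0.N2=(alive,v0)
Op 2: gossip N1<->N2 -> N1.N0=(alive,v0) N1.N1=(alive,v0) N1.N2=(alive,v0) | N2.N0=(alive,v0) N2.N1=(alive,v0) N2.N2=(alive,v0)
Op 3: gossip N2<->N0 -> N2.N0=(alive,v0) N2.N1=(alive,v0) N2.N2=(alive,v0) | N0.N0=(alive,v0) N0.N1=(alive,v0) N0.N2=(alive,v0)
Op 4: gossip N2<->N0 -> N2.N0=(alive,v0) N2.N1=(alive,v0) N2.N2=(alive,v0) | N0.N0=(alive,v0) N0.N1=(alive,v0) N0.N2=(alive,v0)
Op 5: N2 marks N0=dead -> (dead,v1)
Op 6: N0 marks N0=suspect -> (suspect,v1)
Op 7: gossip N0<->N2 -> N0.N0=(suspect,v1) N0.N1=(alive,v0) N0.N2=(alive,v0) | N2.N0=(dead,v1) N2.N1=(alive,v0) N2.N2=(alive,v0)
Op 8: N1 marks N1=suspect -> (suspect,v1)
Op 9: N2 marks N1=alive -> (alive,v1)
Op 10: N0 marks N2=dead -> (dead,v1)
Op 11: gossip N2<->N1 -> N2.N0=(dead,v1) N2.N1=(alive,v1) N2.N2=(alive,v0) | N1.N0=(dead,v1) N1.N1=(suspect,v1) N1.N2=(alive,v0)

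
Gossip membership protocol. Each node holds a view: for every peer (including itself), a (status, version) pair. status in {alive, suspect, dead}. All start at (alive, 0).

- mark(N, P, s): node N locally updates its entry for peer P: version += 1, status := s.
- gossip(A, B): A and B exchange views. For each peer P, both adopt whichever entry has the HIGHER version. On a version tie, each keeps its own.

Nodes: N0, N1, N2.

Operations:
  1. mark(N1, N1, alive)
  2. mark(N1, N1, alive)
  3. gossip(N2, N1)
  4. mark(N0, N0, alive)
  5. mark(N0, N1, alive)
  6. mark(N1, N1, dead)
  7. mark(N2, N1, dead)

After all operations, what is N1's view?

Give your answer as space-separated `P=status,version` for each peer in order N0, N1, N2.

Answer: N0=alive,0 N1=dead,3 N2=alive,0

Derivation:
Op 1: N1 marks N1=alive -> (alive,v1)
Op 2: N1 marks N1=alive -> (alive,v2)
Op 3: gossip N2<->N1 -> N2.N0=(alive,v0) N2.N1=(alive,v2) N2.N2=(alive,v0) | N1.N0=(alive,v0) N1.N1=(alive,v2) N1.N2=(alive,v0)
Op 4: N0 marks N0=alive -> (alive,v1)
Op 5: N0 marks N1=alive -> (alive,v1)
Op 6: N1 marks N1=dead -> (dead,v3)
Op 7: N2 marks N1=dead -> (dead,v3)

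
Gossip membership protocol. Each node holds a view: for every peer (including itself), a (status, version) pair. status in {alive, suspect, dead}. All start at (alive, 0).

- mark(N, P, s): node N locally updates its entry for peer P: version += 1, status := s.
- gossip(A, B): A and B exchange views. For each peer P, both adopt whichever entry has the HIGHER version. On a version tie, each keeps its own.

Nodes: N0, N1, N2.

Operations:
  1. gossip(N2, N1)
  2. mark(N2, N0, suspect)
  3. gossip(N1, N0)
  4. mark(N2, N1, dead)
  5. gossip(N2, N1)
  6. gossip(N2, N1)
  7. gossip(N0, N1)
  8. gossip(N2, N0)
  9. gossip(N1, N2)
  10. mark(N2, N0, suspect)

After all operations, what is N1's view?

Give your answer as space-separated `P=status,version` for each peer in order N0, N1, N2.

Answer: N0=suspect,1 N1=dead,1 N2=alive,0

Derivation:
Op 1: gossip N2<->N1 -> N2.N0=(alive,v0) N2.N1=(alive,v0) N2.N2=(alive,v0) | N1.N0=(alive,v0) N1.N1=(alive,v0) N1.N2=(alive,v0)
Op 2: N2 marks N0=suspect -> (suspect,v1)
Op 3: gossip N1<->N0 -> N1.N0=(alive,v0) N1.N1=(alive,v0) N1.N2=(alive,v0) | N0.N0=(alive,v0) N0.N1=(alive,v0) N0.N2=(alive,v0)
Op 4: N2 marks N1=dead -> (dead,v1)
Op 5: gossip N2<->N1 -> N2.N0=(suspect,v1) N2.N1=(dead,v1) N2.N2=(alive,v0) | N1.N0=(suspect,v1) N1.N1=(dead,v1) N1.N2=(alive,v0)
Op 6: gossip N2<->N1 -> N2.N0=(suspect,v1) N2.N1=(dead,v1) N2.N2=(alive,v0) | N1.N0=(suspect,v1) N1.N1=(dead,v1) N1.N2=(alive,v0)
Op 7: gossip N0<->N1 -> N0.N0=(suspect,v1) N0.N1=(dead,v1) N0.N2=(alive,v0) | N1.N0=(suspect,v1) N1.N1=(dead,v1) N1.N2=(alive,v0)
Op 8: gossip N2<->N0 -> N2.N0=(suspect,v1) N2.N1=(dead,v1) N2.N2=(alive,v0) | N0.N0=(suspect,v1) N0.N1=(dead,v1) N0.N2=(alive,v0)
Op 9: gossip N1<->N2 -> N1.N0=(suspect,v1) N1.N1=(dead,v1) N1.N2=(alive,v0) | N2.N0=(suspect,v1) N2.N1=(dead,v1) N2.N2=(alive,v0)
Op 10: N2 marks N0=suspect -> (suspect,v2)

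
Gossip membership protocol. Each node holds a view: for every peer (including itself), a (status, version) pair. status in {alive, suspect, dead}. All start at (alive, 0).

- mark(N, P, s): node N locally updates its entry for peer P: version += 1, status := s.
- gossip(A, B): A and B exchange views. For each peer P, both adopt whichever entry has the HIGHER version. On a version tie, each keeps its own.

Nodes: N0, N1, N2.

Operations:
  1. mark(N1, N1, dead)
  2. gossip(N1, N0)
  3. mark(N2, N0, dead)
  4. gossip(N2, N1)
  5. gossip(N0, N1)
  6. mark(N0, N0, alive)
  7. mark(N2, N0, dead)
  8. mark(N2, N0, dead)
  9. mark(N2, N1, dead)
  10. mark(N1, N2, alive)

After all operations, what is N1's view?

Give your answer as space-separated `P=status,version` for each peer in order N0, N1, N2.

Answer: N0=dead,1 N1=dead,1 N2=alive,1

Derivation:
Op 1: N1 marks N1=dead -> (dead,v1)
Op 2: gossip N1<->N0 -> N1.N0=(alive,v0) N1.N1=(dead,v1) N1.N2=(alive,v0) | N0.N0=(alive,v0) N0.N1=(dead,v1) N0.N2=(alive,v0)
Op 3: N2 marks N0=dead -> (dead,v1)
Op 4: gossip N2<->N1 -> N2.N0=(dead,v1) N2.N1=(dead,v1) N2.N2=(alive,v0) | N1.N0=(dead,v1) N1.N1=(dead,v1) N1.N2=(alive,v0)
Op 5: gossip N0<->N1 -> N0.N0=(dead,v1) N0.N1=(dead,v1) N0.N2=(alive,v0) | N1.N0=(dead,v1) N1.N1=(dead,v1) N1.N2=(alive,v0)
Op 6: N0 marks N0=alive -> (alive,v2)
Op 7: N2 marks N0=dead -> (dead,v2)
Op 8: N2 marks N0=dead -> (dead,v3)
Op 9: N2 marks N1=dead -> (dead,v2)
Op 10: N1 marks N2=alive -> (alive,v1)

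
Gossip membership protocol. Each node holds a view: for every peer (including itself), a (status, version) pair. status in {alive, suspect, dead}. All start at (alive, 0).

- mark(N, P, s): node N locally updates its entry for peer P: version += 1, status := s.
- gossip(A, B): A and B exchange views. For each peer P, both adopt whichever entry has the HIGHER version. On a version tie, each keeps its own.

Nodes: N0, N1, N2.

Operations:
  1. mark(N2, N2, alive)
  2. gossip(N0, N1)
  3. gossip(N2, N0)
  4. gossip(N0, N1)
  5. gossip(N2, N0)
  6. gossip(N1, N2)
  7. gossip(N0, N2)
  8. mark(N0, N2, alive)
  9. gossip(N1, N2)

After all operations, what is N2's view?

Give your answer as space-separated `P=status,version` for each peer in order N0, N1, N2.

Answer: N0=alive,0 N1=alive,0 N2=alive,1

Derivation:
Op 1: N2 marks N2=alive -> (alive,v1)
Op 2: gossip N0<->N1 -> N0.N0=(alive,v0) N0.N1=(alive,v0) N0.N2=(alive,v0) | N1.N0=(alive,v0) N1.N1=(alive,v0) N1.N2=(alive,v0)
Op 3: gossip N2<->N0 -> N2.N0=(alive,v0) N2.N1=(alive,v0) N2.N2=(alive,v1) | N0.N0=(alive,v0) N0.N1=(alive,v0) N0.N2=(alive,v1)
Op 4: gossip N0<->N1 -> N0.N0=(alive,v0) N0.N1=(alive,v0) N0.N2=(alive,v1) | N1.N0=(alive,v0) N1.N1=(alive,v0) N1.N2=(alive,v1)
Op 5: gossip N2<->N0 -> N2.N0=(alive,v0) N2.N1=(alive,v0) N2.N2=(alive,v1) | N0.N0=(alive,v0) N0.N1=(alive,v0) N0.N2=(alive,v1)
Op 6: gossip N1<->N2 -> N1.N0=(alive,v0) N1.N1=(alive,v0) N1.N2=(alive,v1) | N2.N0=(alive,v0) N2.N1=(alive,v0) N2.N2=(alive,v1)
Op 7: gossip N0<->N2 -> N0.N0=(alive,v0) N0.N1=(alive,v0) N0.N2=(alive,v1) | N2.N0=(alive,v0) N2.N1=(alive,v0) N2.N2=(alive,v1)
Op 8: N0 marks N2=alive -> (alive,v2)
Op 9: gossip N1<->N2 -> N1.N0=(alive,v0) N1.N1=(alive,v0) N1.N2=(alive,v1) | N2.N0=(alive,v0) N2.N1=(alive,v0) N2.N2=(alive,v1)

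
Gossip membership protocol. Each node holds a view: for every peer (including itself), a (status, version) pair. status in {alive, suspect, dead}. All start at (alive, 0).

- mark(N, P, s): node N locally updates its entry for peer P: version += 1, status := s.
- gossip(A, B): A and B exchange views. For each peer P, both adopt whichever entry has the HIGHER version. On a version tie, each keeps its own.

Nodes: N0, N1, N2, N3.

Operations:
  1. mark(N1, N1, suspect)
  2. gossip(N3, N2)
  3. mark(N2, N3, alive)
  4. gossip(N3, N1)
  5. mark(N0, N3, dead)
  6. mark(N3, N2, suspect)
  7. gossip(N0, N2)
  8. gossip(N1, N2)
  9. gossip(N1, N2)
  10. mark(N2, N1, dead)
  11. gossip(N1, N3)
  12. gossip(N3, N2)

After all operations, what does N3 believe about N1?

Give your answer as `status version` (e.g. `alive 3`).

Op 1: N1 marks N1=suspect -> (suspect,v1)
Op 2: gossip N3<->N2 -> N3.N0=(alive,v0) N3.N1=(alive,v0) N3.N2=(alive,v0) N3.N3=(alive,v0) | N2.N0=(alive,v0) N2.N1=(alive,v0) N2.N2=(alive,v0) N2.N3=(alive,v0)
Op 3: N2 marks N3=alive -> (alive,v1)
Op 4: gossip N3<->N1 -> N3.N0=(alive,v0) N3.N1=(suspect,v1) N3.N2=(alive,v0) N3.N3=(alive,v0) | N1.N0=(alive,v0) N1.N1=(suspect,v1) N1.N2=(alive,v0) N1.N3=(alive,v0)
Op 5: N0 marks N3=dead -> (dead,v1)
Op 6: N3 marks N2=suspect -> (suspect,v1)
Op 7: gossip N0<->N2 -> N0.N0=(alive,v0) N0.N1=(alive,v0) N0.N2=(alive,v0) N0.N3=(dead,v1) | N2.N0=(alive,v0) N2.N1=(alive,v0) N2.N2=(alive,v0) N2.N3=(alive,v1)
Op 8: gossip N1<->N2 -> N1.N0=(alive,v0) N1.N1=(suspect,v1) N1.N2=(alive,v0) N1.N3=(alive,v1) | N2.N0=(alive,v0) N2.N1=(suspect,v1) N2.N2=(alive,v0) N2.N3=(alive,v1)
Op 9: gossip N1<->N2 -> N1.N0=(alive,v0) N1.N1=(suspect,v1) N1.N2=(alive,v0) N1.N3=(alive,v1) | N2.N0=(alive,v0) N2.N1=(suspect,v1) N2.N2=(alive,v0) N2.N3=(alive,v1)
Op 10: N2 marks N1=dead -> (dead,v2)
Op 11: gossip N1<->N3 -> N1.N0=(alive,v0) N1.N1=(suspect,v1) N1.N2=(suspect,v1) N1.N3=(alive,v1) | N3.N0=(alive,v0) N3.N1=(suspect,v1) N3.N2=(suspect,v1) N3.N3=(alive,v1)
Op 12: gossip N3<->N2 -> N3.N0=(alive,v0) N3.N1=(dead,v2) N3.N2=(suspect,v1) N3.N3=(alive,v1) | N2.N0=(alive,v0) N2.N1=(dead,v2) N2.N2=(suspect,v1) N2.N3=(alive,v1)

Answer: dead 2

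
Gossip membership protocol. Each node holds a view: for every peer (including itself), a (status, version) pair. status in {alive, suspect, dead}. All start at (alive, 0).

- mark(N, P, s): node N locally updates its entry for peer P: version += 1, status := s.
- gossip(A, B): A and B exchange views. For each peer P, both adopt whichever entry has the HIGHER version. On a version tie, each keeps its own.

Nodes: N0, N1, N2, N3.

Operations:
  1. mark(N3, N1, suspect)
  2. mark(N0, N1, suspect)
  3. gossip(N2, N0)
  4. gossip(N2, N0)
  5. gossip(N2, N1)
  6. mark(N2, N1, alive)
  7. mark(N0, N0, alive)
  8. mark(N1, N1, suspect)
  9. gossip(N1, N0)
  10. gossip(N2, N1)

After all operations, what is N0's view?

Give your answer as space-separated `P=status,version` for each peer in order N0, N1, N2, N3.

Answer: N0=alive,1 N1=suspect,2 N2=alive,0 N3=alive,0

Derivation:
Op 1: N3 marks N1=suspect -> (suspect,v1)
Op 2: N0 marks N1=suspect -> (suspect,v1)
Op 3: gossip N2<->N0 -> N2.N0=(alive,v0) N2.N1=(suspect,v1) N2.N2=(alive,v0) N2.N3=(alive,v0) | N0.N0=(alive,v0) N0.N1=(suspect,v1) N0.N2=(alive,v0) N0.N3=(alive,v0)
Op 4: gossip N2<->N0 -> N2.N0=(alive,v0) N2.N1=(suspect,v1) N2.N2=(alive,v0) N2.N3=(alive,v0) | N0.N0=(alive,v0) N0.N1=(suspect,v1) N0.N2=(alive,v0) N0.N3=(alive,v0)
Op 5: gossip N2<->N1 -> N2.N0=(alive,v0) N2.N1=(suspect,v1) N2.N2=(alive,v0) N2.N3=(alive,v0) | N1.N0=(alive,v0) N1.N1=(suspect,v1) N1.N2=(alive,v0) N1.N3=(alive,v0)
Op 6: N2 marks N1=alive -> (alive,v2)
Op 7: N0 marks N0=alive -> (alive,v1)
Op 8: N1 marks N1=suspect -> (suspect,v2)
Op 9: gossip N1<->N0 -> N1.N0=(alive,v1) N1.N1=(suspect,v2) N1.N2=(alive,v0) N1.N3=(alive,v0) | N0.N0=(alive,v1) N0.N1=(suspect,v2) N0.N2=(alive,v0) N0.N3=(alive,v0)
Op 10: gossip N2<->N1 -> N2.N0=(alive,v1) N2.N1=(alive,v2) N2.N2=(alive,v0) N2.N3=(alive,v0) | N1.N0=(alive,v1) N1.N1=(suspect,v2) N1.N2=(alive,v0) N1.N3=(alive,v0)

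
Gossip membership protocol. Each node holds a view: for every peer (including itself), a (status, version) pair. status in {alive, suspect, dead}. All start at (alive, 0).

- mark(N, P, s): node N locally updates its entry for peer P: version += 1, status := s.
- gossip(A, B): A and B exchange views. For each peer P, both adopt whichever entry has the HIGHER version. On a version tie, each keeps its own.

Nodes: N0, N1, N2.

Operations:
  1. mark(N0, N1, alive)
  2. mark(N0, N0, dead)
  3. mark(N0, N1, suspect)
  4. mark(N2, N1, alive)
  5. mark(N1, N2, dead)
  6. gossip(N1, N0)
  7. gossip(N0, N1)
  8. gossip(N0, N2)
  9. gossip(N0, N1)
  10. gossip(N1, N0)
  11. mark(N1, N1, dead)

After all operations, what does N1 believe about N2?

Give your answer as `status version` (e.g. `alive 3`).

Answer: dead 1

Derivation:
Op 1: N0 marks N1=alive -> (alive,v1)
Op 2: N0 marks N0=dead -> (dead,v1)
Op 3: N0 marks N1=suspect -> (suspect,v2)
Op 4: N2 marks N1=alive -> (alive,v1)
Op 5: N1 marks N2=dead -> (dead,v1)
Op 6: gossip N1<->N0 -> N1.N0=(dead,v1) N1.N1=(suspect,v2) N1.N2=(dead,v1) | N0.N0=(dead,v1) N0.N1=(suspect,v2) N0.N2=(dead,v1)
Op 7: gossip N0<->N1 -> N0.N0=(dead,v1) N0.N1=(suspect,v2) N0.N2=(dead,v1) | N1.N0=(dead,v1) N1.N1=(suspect,v2) N1.N2=(dead,v1)
Op 8: gossip N0<->N2 -> N0.N0=(dead,v1) N0.N1=(suspect,v2) N0.N2=(dead,v1) | N2.N0=(dead,v1) N2.N1=(suspect,v2) N2.N2=(dead,v1)
Op 9: gossip N0<->N1 -> N0.N0=(dead,v1) N0.N1=(suspect,v2) N0.N2=(dead,v1) | N1.N0=(dead,v1) N1.N1=(suspect,v2) N1.N2=(dead,v1)
Op 10: gossip N1<->N0 -> N1.N0=(dead,v1) N1.N1=(suspect,v2) N1.N2=(dead,v1) | N0.N0=(dead,v1) N0.N1=(suspect,v2) N0.N2=(dead,v1)
Op 11: N1 marks N1=dead -> (dead,v3)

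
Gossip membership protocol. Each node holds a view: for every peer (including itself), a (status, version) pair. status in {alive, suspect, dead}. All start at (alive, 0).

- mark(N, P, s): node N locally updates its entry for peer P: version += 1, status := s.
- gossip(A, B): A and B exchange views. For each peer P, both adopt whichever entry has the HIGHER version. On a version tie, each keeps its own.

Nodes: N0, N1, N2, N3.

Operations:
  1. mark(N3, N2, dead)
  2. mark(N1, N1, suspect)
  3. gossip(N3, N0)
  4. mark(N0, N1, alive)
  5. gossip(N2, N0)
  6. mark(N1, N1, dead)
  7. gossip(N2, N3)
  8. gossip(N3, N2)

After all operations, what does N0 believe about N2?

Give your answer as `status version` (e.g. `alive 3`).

Op 1: N3 marks N2=dead -> (dead,v1)
Op 2: N1 marks N1=suspect -> (suspect,v1)
Op 3: gossip N3<->N0 -> N3.N0=(alive,v0) N3.N1=(alive,v0) N3.N2=(dead,v1) N3.N3=(alive,v0) | N0.N0=(alive,v0) N0.N1=(alive,v0) N0.N2=(dead,v1) N0.N3=(alive,v0)
Op 4: N0 marks N1=alive -> (alive,v1)
Op 5: gossip N2<->N0 -> N2.N0=(alive,v0) N2.N1=(alive,v1) N2.N2=(dead,v1) N2.N3=(alive,v0) | N0.N0=(alive,v0) N0.N1=(alive,v1) N0.N2=(dead,v1) N0.N3=(alive,v0)
Op 6: N1 marks N1=dead -> (dead,v2)
Op 7: gossip N2<->N3 -> N2.N0=(alive,v0) N2.N1=(alive,v1) N2.N2=(dead,v1) N2.N3=(alive,v0) | N3.N0=(alive,v0) N3.N1=(alive,v1) N3.N2=(dead,v1) N3.N3=(alive,v0)
Op 8: gossip N3<->N2 -> N3.N0=(alive,v0) N3.N1=(alive,v1) N3.N2=(dead,v1) N3.N3=(alive,v0) | N2.N0=(alive,v0) N2.N1=(alive,v1) N2.N2=(dead,v1) N2.N3=(alive,v0)

Answer: dead 1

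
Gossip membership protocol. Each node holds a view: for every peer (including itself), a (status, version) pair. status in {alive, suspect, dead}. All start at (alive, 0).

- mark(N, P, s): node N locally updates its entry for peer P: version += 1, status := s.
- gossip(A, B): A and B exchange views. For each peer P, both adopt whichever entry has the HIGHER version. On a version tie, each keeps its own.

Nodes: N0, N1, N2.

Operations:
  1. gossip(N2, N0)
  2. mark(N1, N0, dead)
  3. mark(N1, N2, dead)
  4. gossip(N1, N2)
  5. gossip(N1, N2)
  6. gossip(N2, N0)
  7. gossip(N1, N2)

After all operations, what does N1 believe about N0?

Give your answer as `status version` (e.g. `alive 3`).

Answer: dead 1

Derivation:
Op 1: gossip N2<->N0 -> N2.N0=(alive,v0) N2.N1=(alive,v0) N2.N2=(alive,v0) | N0.N0=(alive,v0) N0.N1=(alive,v0) N0.N2=(alive,v0)
Op 2: N1 marks N0=dead -> (dead,v1)
Op 3: N1 marks N2=dead -> (dead,v1)
Op 4: gossip N1<->N2 -> N1.N0=(dead,v1) N1.N1=(alive,v0) N1.N2=(dead,v1) | N2.N0=(dead,v1) N2.N1=(alive,v0) N2.N2=(dead,v1)
Op 5: gossip N1<->N2 -> N1.N0=(dead,v1) N1.N1=(alive,v0) N1.N2=(dead,v1) | N2.N0=(dead,v1) N2.N1=(alive,v0) N2.N2=(dead,v1)
Op 6: gossip N2<->N0 -> N2.N0=(dead,v1) N2.N1=(alive,v0) N2.N2=(dead,v1) | N0.N0=(dead,v1) N0.N1=(alive,v0) N0.N2=(dead,v1)
Op 7: gossip N1<->N2 -> N1.N0=(dead,v1) N1.N1=(alive,v0) N1.N2=(dead,v1) | N2.N0=(dead,v1) N2.N1=(alive,v0) N2.N2=(dead,v1)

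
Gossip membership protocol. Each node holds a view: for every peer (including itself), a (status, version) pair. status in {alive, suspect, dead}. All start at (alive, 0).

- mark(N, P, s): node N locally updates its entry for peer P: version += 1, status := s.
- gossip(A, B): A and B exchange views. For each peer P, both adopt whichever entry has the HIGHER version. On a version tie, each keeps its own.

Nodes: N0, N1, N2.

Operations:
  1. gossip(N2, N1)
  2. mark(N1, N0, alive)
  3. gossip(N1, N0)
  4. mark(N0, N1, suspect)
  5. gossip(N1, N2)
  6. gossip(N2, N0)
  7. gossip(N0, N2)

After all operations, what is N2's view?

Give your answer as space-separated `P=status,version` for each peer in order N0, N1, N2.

Op 1: gossip N2<->N1 -> N2.N0=(alive,v0) N2.N1=(alive,v0) N2.N2=(alive,v0) | N1.N0=(alive,v0) N1.N1=(alive,v0) N1.N2=(alive,v0)
Op 2: N1 marks N0=alive -> (alive,v1)
Op 3: gossip N1<->N0 -> N1.N0=(alive,v1) N1.N1=(alive,v0) N1.N2=(alive,v0) | N0.N0=(alive,v1) N0.N1=(alive,v0) N0.N2=(alive,v0)
Op 4: N0 marks N1=suspect -> (suspect,v1)
Op 5: gossip N1<->N2 -> N1.N0=(alive,v1) N1.N1=(alive,v0) N1.N2=(alive,v0) | N2.N0=(alive,v1) N2.N1=(alive,v0) N2.N2=(alive,v0)
Op 6: gossip N2<->N0 -> N2.N0=(alive,v1) N2.N1=(suspect,v1) N2.N2=(alive,v0) | N0.N0=(alive,v1) N0.N1=(suspect,v1) N0.N2=(alive,v0)
Op 7: gossip N0<->N2 -> N0.N0=(alive,v1) N0.N1=(suspect,v1) N0.N2=(alive,v0) | N2.N0=(alive,v1) N2.N1=(suspect,v1) N2.N2=(alive,v0)

Answer: N0=alive,1 N1=suspect,1 N2=alive,0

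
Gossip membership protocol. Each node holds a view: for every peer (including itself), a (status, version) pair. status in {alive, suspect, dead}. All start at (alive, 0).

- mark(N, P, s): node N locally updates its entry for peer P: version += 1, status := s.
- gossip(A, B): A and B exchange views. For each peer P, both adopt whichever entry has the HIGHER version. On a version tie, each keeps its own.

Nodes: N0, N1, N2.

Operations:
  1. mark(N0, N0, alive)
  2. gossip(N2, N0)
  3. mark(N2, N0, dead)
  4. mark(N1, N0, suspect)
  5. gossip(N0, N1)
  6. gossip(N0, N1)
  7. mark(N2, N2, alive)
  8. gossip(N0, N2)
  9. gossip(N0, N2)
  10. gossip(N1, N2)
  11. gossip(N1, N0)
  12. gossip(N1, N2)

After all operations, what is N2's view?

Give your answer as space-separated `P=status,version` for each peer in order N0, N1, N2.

Answer: N0=dead,2 N1=alive,0 N2=alive,1

Derivation:
Op 1: N0 marks N0=alive -> (alive,v1)
Op 2: gossip N2<->N0 -> N2.N0=(alive,v1) N2.N1=(alive,v0) N2.N2=(alive,v0) | N0.N0=(alive,v1) N0.N1=(alive,v0) N0.N2=(alive,v0)
Op 3: N2 marks N0=dead -> (dead,v2)
Op 4: N1 marks N0=suspect -> (suspect,v1)
Op 5: gossip N0<->N1 -> N0.N0=(alive,v1) N0.N1=(alive,v0) N0.N2=(alive,v0) | N1.N0=(suspect,v1) N1.N1=(alive,v0) N1.N2=(alive,v0)
Op 6: gossip N0<->N1 -> N0.N0=(alive,v1) N0.N1=(alive,v0) N0.N2=(alive,v0) | N1.N0=(suspect,v1) N1.N1=(alive,v0) N1.N2=(alive,v0)
Op 7: N2 marks N2=alive -> (alive,v1)
Op 8: gossip N0<->N2 -> N0.N0=(dead,v2) N0.N1=(alive,v0) N0.N2=(alive,v1) | N2.N0=(dead,v2) N2.N1=(alive,v0) N2.N2=(alive,v1)
Op 9: gossip N0<->N2 -> N0.N0=(dead,v2) N0.N1=(alive,v0) N0.N2=(alive,v1) | N2.N0=(dead,v2) N2.N1=(alive,v0) N2.N2=(alive,v1)
Op 10: gossip N1<->N2 -> N1.N0=(dead,v2) N1.N1=(alive,v0) N1.N2=(alive,v1) | N2.N0=(dead,v2) N2.N1=(alive,v0) N2.N2=(alive,v1)
Op 11: gossip N1<->N0 -> N1.N0=(dead,v2) N1.N1=(alive,v0) N1.N2=(alive,v1) | N0.N0=(dead,v2) N0.N1=(alive,v0) N0.N2=(alive,v1)
Op 12: gossip N1<->N2 -> N1.N0=(dead,v2) N1.N1=(alive,v0) N1.N2=(alive,v1) | N2.N0=(dead,v2) N2.N1=(alive,v0) N2.N2=(alive,v1)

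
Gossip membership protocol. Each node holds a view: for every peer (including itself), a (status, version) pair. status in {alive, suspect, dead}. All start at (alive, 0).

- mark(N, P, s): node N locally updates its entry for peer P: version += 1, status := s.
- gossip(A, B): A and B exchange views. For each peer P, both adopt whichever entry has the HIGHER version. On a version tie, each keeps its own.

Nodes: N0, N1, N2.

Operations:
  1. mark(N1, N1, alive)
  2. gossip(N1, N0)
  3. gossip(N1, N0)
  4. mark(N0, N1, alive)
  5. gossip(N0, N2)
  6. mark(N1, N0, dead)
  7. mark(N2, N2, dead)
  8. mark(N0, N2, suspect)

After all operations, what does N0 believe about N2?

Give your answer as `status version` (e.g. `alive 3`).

Answer: suspect 1

Derivation:
Op 1: N1 marks N1=alive -> (alive,v1)
Op 2: gossip N1<->N0 -> N1.N0=(alive,v0) N1.N1=(alive,v1) N1.N2=(alive,v0) | N0.N0=(alive,v0) N0.N1=(alive,v1) N0.N2=(alive,v0)
Op 3: gossip N1<->N0 -> N1.N0=(alive,v0) N1.N1=(alive,v1) N1.N2=(alive,v0) | N0.N0=(alive,v0) N0.N1=(alive,v1) N0.N2=(alive,v0)
Op 4: N0 marks N1=alive -> (alive,v2)
Op 5: gossip N0<->N2 -> N0.N0=(alive,v0) N0.N1=(alive,v2) N0.N2=(alive,v0) | N2.N0=(alive,v0) N2.N1=(alive,v2) N2.N2=(alive,v0)
Op 6: N1 marks N0=dead -> (dead,v1)
Op 7: N2 marks N2=dead -> (dead,v1)
Op 8: N0 marks N2=suspect -> (suspect,v1)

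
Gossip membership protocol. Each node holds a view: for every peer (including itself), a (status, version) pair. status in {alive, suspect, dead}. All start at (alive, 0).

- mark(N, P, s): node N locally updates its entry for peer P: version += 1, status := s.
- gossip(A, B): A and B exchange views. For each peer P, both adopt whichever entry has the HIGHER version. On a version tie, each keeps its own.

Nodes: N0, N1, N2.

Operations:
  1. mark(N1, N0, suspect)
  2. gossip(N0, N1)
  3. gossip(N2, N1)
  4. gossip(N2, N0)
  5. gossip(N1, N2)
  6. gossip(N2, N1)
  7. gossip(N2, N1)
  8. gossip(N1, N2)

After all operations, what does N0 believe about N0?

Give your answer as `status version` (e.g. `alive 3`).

Op 1: N1 marks N0=suspect -> (suspect,v1)
Op 2: gossip N0<->N1 -> N0.N0=(suspect,v1) N0.N1=(alive,v0) N0.N2=(alive,v0) | N1.N0=(suspect,v1) N1.N1=(alive,v0) N1.N2=(alive,v0)
Op 3: gossip N2<->N1 -> N2.N0=(suspect,v1) N2.N1=(alive,v0) N2.N2=(alive,v0) | N1.N0=(suspect,v1) N1.N1=(alive,v0) N1.N2=(alive,v0)
Op 4: gossip N2<->N0 -> N2.N0=(suspect,v1) N2.N1=(alive,v0) N2.N2=(alive,v0) | N0.N0=(suspect,v1) N0.N1=(alive,v0) N0.N2=(alive,v0)
Op 5: gossip N1<->N2 -> N1.N0=(suspect,v1) N1.N1=(alive,v0) N1.N2=(alive,v0) | N2.N0=(suspect,v1) N2.N1=(alive,v0) N2.N2=(alive,v0)
Op 6: gossip N2<->N1 -> N2.N0=(suspect,v1) N2.N1=(alive,v0) N2.N2=(alive,v0) | N1.N0=(suspect,v1) N1.N1=(alive,v0) N1.N2=(alive,v0)
Op 7: gossip N2<->N1 -> N2.N0=(suspect,v1) N2.N1=(alive,v0) N2.N2=(alive,v0) | N1.N0=(suspect,v1) N1.N1=(alive,v0) N1.N2=(alive,v0)
Op 8: gossip N1<->N2 -> N1.N0=(suspect,v1) N1.N1=(alive,v0) N1.N2=(alive,v0) | N2.N0=(suspect,v1) N2.N1=(alive,v0) N2.N2=(alive,v0)

Answer: suspect 1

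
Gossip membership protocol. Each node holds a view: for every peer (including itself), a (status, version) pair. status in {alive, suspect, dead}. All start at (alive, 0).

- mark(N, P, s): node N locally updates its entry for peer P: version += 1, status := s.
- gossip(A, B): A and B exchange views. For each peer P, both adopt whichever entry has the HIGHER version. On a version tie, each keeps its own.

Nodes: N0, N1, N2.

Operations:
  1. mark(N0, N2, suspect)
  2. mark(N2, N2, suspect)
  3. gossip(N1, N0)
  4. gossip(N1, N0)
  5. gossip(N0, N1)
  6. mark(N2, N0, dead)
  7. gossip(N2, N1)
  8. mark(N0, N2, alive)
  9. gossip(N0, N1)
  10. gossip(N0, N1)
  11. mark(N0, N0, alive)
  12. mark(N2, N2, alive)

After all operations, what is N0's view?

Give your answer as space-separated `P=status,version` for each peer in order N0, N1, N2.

Answer: N0=alive,2 N1=alive,0 N2=alive,2

Derivation:
Op 1: N0 marks N2=suspect -> (suspect,v1)
Op 2: N2 marks N2=suspect -> (suspect,v1)
Op 3: gossip N1<->N0 -> N1.N0=(alive,v0) N1.N1=(alive,v0) N1.N2=(suspect,v1) | N0.N0=(alive,v0) N0.N1=(alive,v0) N0.N2=(suspect,v1)
Op 4: gossip N1<->N0 -> N1.N0=(alive,v0) N1.N1=(alive,v0) N1.N2=(suspect,v1) | N0.N0=(alive,v0) N0.N1=(alive,v0) N0.N2=(suspect,v1)
Op 5: gossip N0<->N1 -> N0.N0=(alive,v0) N0.N1=(alive,v0) N0.N2=(suspect,v1) | N1.N0=(alive,v0) N1.N1=(alive,v0) N1.N2=(suspect,v1)
Op 6: N2 marks N0=dead -> (dead,v1)
Op 7: gossip N2<->N1 -> N2.N0=(dead,v1) N2.N1=(alive,v0) N2.N2=(suspect,v1) | N1.N0=(dead,v1) N1.N1=(alive,v0) N1.N2=(suspect,v1)
Op 8: N0 marks N2=alive -> (alive,v2)
Op 9: gossip N0<->N1 -> N0.N0=(dead,v1) N0.N1=(alive,v0) N0.N2=(alive,v2) | N1.N0=(dead,v1) N1.N1=(alive,v0) N1.N2=(alive,v2)
Op 10: gossip N0<->N1 -> N0.N0=(dead,v1) N0.N1=(alive,v0) N0.N2=(alive,v2) | N1.N0=(dead,v1) N1.N1=(alive,v0) N1.N2=(alive,v2)
Op 11: N0 marks N0=alive -> (alive,v2)
Op 12: N2 marks N2=alive -> (alive,v2)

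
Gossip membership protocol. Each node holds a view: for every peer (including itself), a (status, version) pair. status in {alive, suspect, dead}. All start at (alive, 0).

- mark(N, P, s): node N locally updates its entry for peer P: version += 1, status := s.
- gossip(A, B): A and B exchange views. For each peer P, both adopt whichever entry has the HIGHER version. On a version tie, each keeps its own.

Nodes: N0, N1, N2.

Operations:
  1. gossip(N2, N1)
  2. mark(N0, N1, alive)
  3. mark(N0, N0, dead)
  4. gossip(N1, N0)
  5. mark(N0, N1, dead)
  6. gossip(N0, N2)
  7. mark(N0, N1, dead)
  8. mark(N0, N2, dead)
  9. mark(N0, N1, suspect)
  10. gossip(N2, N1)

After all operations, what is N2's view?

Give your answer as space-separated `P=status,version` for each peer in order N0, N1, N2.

Answer: N0=dead,1 N1=dead,2 N2=alive,0

Derivation:
Op 1: gossip N2<->N1 -> N2.N0=(alive,v0) N2.N1=(alive,v0) N2.N2=(alive,v0) | N1.N0=(alive,v0) N1.N1=(alive,v0) N1.N2=(alive,v0)
Op 2: N0 marks N1=alive -> (alive,v1)
Op 3: N0 marks N0=dead -> (dead,v1)
Op 4: gossip N1<->N0 -> N1.N0=(dead,v1) N1.N1=(alive,v1) N1.N2=(alive,v0) | N0.N0=(dead,v1) N0.N1=(alive,v1) N0.N2=(alive,v0)
Op 5: N0 marks N1=dead -> (dead,v2)
Op 6: gossip N0<->N2 -> N0.N0=(dead,v1) N0.N1=(dead,v2) N0.N2=(alive,v0) | N2.N0=(dead,v1) N2.N1=(dead,v2) N2.N2=(alive,v0)
Op 7: N0 marks N1=dead -> (dead,v3)
Op 8: N0 marks N2=dead -> (dead,v1)
Op 9: N0 marks N1=suspect -> (suspect,v4)
Op 10: gossip N2<->N1 -> N2.N0=(dead,v1) N2.N1=(dead,v2) N2.N2=(alive,v0) | N1.N0=(dead,v1) N1.N1=(dead,v2) N1.N2=(alive,v0)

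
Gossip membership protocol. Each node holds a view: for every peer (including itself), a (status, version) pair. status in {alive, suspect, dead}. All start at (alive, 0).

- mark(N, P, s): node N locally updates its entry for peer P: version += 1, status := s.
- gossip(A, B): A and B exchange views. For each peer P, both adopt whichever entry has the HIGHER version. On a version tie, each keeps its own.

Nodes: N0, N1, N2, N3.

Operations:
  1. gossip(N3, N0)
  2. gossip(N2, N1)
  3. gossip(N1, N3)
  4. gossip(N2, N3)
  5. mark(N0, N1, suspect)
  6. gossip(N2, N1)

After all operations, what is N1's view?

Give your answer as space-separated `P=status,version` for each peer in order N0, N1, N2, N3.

Op 1: gossip N3<->N0 -> N3.N0=(alive,v0) N3.N1=(alive,v0) N3.N2=(alive,v0) N3.N3=(alive,v0) | N0.N0=(alive,v0) N0.N1=(alive,v0) N0.N2=(alive,v0) N0.N3=(alive,v0)
Op 2: gossip N2<->N1 -> N2.N0=(alive,v0) N2.N1=(alive,v0) N2.N2=(alive,v0) N2.N3=(alive,v0) | N1.N0=(alive,v0) N1.N1=(alive,v0) N1.N2=(alive,v0) N1.N3=(alive,v0)
Op 3: gossip N1<->N3 -> N1.N0=(alive,v0) N1.N1=(alive,v0) N1.N2=(alive,v0) N1.N3=(alive,v0) | N3.N0=(alive,v0) N3.N1=(alive,v0) N3.N2=(alive,v0) N3.N3=(alive,v0)
Op 4: gossip N2<->N3 -> N2.N0=(alive,v0) N2.N1=(alive,v0) N2.N2=(alive,v0) N2.N3=(alive,v0) | N3.N0=(alive,v0) N3.N1=(alive,v0) N3.N2=(alive,v0) N3.N3=(alive,v0)
Op 5: N0 marks N1=suspect -> (suspect,v1)
Op 6: gossip N2<->N1 -> N2.N0=(alive,v0) N2.N1=(alive,v0) N2.N2=(alive,v0) N2.N3=(alive,v0) | N1.N0=(alive,v0) N1.N1=(alive,v0) N1.N2=(alive,v0) N1.N3=(alive,v0)

Answer: N0=alive,0 N1=alive,0 N2=alive,0 N3=alive,0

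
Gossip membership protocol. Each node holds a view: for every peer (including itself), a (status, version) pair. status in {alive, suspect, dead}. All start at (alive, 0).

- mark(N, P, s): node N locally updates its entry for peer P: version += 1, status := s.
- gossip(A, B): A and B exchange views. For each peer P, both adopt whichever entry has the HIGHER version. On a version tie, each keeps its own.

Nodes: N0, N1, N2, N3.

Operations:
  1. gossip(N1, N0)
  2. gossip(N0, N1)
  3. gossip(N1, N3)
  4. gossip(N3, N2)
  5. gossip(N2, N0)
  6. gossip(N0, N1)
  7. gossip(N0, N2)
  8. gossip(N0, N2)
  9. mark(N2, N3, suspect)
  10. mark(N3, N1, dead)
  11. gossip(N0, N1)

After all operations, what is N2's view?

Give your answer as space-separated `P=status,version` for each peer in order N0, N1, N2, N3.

Op 1: gossip N1<->N0 -> N1.N0=(alive,v0) N1.N1=(alive,v0) N1.N2=(alive,v0) N1.N3=(alive,v0) | N0.N0=(alive,v0) N0.N1=(alive,v0) N0.N2=(alive,v0) N0.N3=(alive,v0)
Op 2: gossip N0<->N1 -> N0.N0=(alive,v0) N0.N1=(alive,v0) N0.N2=(alive,v0) N0.N3=(alive,v0) | N1.N0=(alive,v0) N1.N1=(alive,v0) N1.N2=(alive,v0) N1.N3=(alive,v0)
Op 3: gossip N1<->N3 -> N1.N0=(alive,v0) N1.N1=(alive,v0) N1.N2=(alive,v0) N1.N3=(alive,v0) | N3.N0=(alive,v0) N3.N1=(alive,v0) N3.N2=(alive,v0) N3.N3=(alive,v0)
Op 4: gossip N3<->N2 -> N3.N0=(alive,v0) N3.N1=(alive,v0) N3.N2=(alive,v0) N3.N3=(alive,v0) | N2.N0=(alive,v0) N2.N1=(alive,v0) N2.N2=(alive,v0) N2.N3=(alive,v0)
Op 5: gossip N2<->N0 -> N2.N0=(alive,v0) N2.N1=(alive,v0) N2.N2=(alive,v0) N2.N3=(alive,v0) | N0.N0=(alive,v0) N0.N1=(alive,v0) N0.N2=(alive,v0) N0.N3=(alive,v0)
Op 6: gossip N0<->N1 -> N0.N0=(alive,v0) N0.N1=(alive,v0) N0.N2=(alive,v0) N0.N3=(alive,v0) | N1.N0=(alive,v0) N1.N1=(alive,v0) N1.N2=(alive,v0) N1.N3=(alive,v0)
Op 7: gossip N0<->N2 -> N0.N0=(alive,v0) N0.N1=(alive,v0) N0.N2=(alive,v0) N0.N3=(alive,v0) | N2.N0=(alive,v0) N2.N1=(alive,v0) N2.N2=(alive,v0) N2.N3=(alive,v0)
Op 8: gossip N0<->N2 -> N0.N0=(alive,v0) N0.N1=(alive,v0) N0.N2=(alive,v0) N0.N3=(alive,v0) | N2.N0=(alive,v0) N2.N1=(alive,v0) N2.N2=(alive,v0) N2.N3=(alive,v0)
Op 9: N2 marks N3=suspect -> (suspect,v1)
Op 10: N3 marks N1=dead -> (dead,v1)
Op 11: gossip N0<->N1 -> N0.N0=(alive,v0) N0.N1=(alive,v0) N0.N2=(alive,v0) N0.N3=(alive,v0) | N1.N0=(alive,v0) N1.N1=(alive,v0) N1.N2=(alive,v0) N1.N3=(alive,v0)

Answer: N0=alive,0 N1=alive,0 N2=alive,0 N3=suspect,1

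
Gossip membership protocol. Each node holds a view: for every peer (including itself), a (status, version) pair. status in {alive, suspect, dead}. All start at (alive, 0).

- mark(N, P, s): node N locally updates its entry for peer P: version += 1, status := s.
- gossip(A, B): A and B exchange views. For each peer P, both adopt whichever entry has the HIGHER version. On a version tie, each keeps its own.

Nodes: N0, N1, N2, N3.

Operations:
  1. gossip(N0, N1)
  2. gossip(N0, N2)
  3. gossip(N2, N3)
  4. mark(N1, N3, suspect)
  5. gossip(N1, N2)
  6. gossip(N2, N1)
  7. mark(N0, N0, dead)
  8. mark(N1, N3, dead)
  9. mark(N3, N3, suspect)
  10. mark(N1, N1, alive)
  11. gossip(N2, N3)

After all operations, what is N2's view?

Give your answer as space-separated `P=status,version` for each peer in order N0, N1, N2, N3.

Answer: N0=alive,0 N1=alive,0 N2=alive,0 N3=suspect,1

Derivation:
Op 1: gossip N0<->N1 -> N0.N0=(alive,v0) N0.N1=(alive,v0) N0.N2=(alive,v0) N0.N3=(alive,v0) | N1.N0=(alive,v0) N1.N1=(alive,v0) N1.N2=(alive,v0) N1.N3=(alive,v0)
Op 2: gossip N0<->N2 -> N0.N0=(alive,v0) N0.N1=(alive,v0) N0.N2=(alive,v0) N0.N3=(alive,v0) | N2.N0=(alive,v0) N2.N1=(alive,v0) N2.N2=(alive,v0) N2.N3=(alive,v0)
Op 3: gossip N2<->N3 -> N2.N0=(alive,v0) N2.N1=(alive,v0) N2.N2=(alive,v0) N2.N3=(alive,v0) | N3.N0=(alive,v0) N3.N1=(alive,v0) N3.N2=(alive,v0) N3.N3=(alive,v0)
Op 4: N1 marks N3=suspect -> (suspect,v1)
Op 5: gossip N1<->N2 -> N1.N0=(alive,v0) N1.N1=(alive,v0) N1.N2=(alive,v0) N1.N3=(suspect,v1) | N2.N0=(alive,v0) N2.N1=(alive,v0) N2.N2=(alive,v0) N2.N3=(suspect,v1)
Op 6: gossip N2<->N1 -> N2.N0=(alive,v0) N2.N1=(alive,v0) N2.N2=(alive,v0) N2.N3=(suspect,v1) | N1.N0=(alive,v0) N1.N1=(alive,v0) N1.N2=(alive,v0) N1.N3=(suspect,v1)
Op 7: N0 marks N0=dead -> (dead,v1)
Op 8: N1 marks N3=dead -> (dead,v2)
Op 9: N3 marks N3=suspect -> (suspect,v1)
Op 10: N1 marks N1=alive -> (alive,v1)
Op 11: gossip N2<->N3 -> N2.N0=(alive,v0) N2.N1=(alive,v0) N2.N2=(alive,v0) N2.N3=(suspect,v1) | N3.N0=(alive,v0) N3.N1=(alive,v0) N3.N2=(alive,v0) N3.N3=(suspect,v1)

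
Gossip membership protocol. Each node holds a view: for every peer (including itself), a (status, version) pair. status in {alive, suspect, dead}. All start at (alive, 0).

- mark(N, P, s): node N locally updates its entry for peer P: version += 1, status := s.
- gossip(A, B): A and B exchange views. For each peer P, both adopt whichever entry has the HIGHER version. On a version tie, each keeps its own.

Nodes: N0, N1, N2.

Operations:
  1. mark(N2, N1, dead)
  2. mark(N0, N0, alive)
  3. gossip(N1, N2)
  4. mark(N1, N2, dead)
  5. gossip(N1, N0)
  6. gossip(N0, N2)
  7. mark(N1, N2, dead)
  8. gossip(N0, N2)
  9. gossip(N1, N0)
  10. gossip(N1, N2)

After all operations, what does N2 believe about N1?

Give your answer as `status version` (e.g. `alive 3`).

Answer: dead 1

Derivation:
Op 1: N2 marks N1=dead -> (dead,v1)
Op 2: N0 marks N0=alive -> (alive,v1)
Op 3: gossip N1<->N2 -> N1.N0=(alive,v0) N1.N1=(dead,v1) N1.N2=(alive,v0) | N2.N0=(alive,v0) N2.N1=(dead,v1) N2.N2=(alive,v0)
Op 4: N1 marks N2=dead -> (dead,v1)
Op 5: gossip N1<->N0 -> N1.N0=(alive,v1) N1.N1=(dead,v1) N1.N2=(dead,v1) | N0.N0=(alive,v1) N0.N1=(dead,v1) N0.N2=(dead,v1)
Op 6: gossip N0<->N2 -> N0.N0=(alive,v1) N0.N1=(dead,v1) N0.N2=(dead,v1) | N2.N0=(alive,v1) N2.N1=(dead,v1) N2.N2=(dead,v1)
Op 7: N1 marks N2=dead -> (dead,v2)
Op 8: gossip N0<->N2 -> N0.N0=(alive,v1) N0.N1=(dead,v1) N0.N2=(dead,v1) | N2.N0=(alive,v1) N2.N1=(dead,v1) N2.N2=(dead,v1)
Op 9: gossip N1<->N0 -> N1.N0=(alive,v1) N1.N1=(dead,v1) N1.N2=(dead,v2) | N0.N0=(alive,v1) N0.N1=(dead,v1) N0.N2=(dead,v2)
Op 10: gossip N1<->N2 -> N1.N0=(alive,v1) N1.N1=(dead,v1) N1.N2=(dead,v2) | N2.N0=(alive,v1) N2.N1=(dead,v1) N2.N2=(dead,v2)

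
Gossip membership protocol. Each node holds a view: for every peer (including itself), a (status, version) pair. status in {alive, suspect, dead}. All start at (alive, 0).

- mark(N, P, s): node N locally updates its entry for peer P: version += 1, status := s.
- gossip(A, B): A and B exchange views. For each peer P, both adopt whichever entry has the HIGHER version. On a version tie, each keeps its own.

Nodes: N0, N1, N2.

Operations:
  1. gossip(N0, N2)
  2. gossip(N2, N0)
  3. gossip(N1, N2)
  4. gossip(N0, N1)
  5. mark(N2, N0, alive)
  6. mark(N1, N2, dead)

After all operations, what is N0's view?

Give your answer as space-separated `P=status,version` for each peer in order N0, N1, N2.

Op 1: gossip N0<->N2 -> N0.N0=(alive,v0) N0.N1=(alive,v0) N0.N2=(alive,v0) | N2.N0=(alive,v0) N2.N1=(alive,v0) N2.N2=(alive,v0)
Op 2: gossip N2<->N0 -> N2.N0=(alive,v0) N2.N1=(alive,v0) N2.N2=(alive,v0) | N0.N0=(alive,v0) N0.N1=(alive,v0) N0.N2=(alive,v0)
Op 3: gossip N1<->N2 -> N1.N0=(alive,v0) N1.N1=(alive,v0) N1.N2=(alive,v0) | N2.N0=(alive,v0) N2.N1=(alive,v0) N2.N2=(alive,v0)
Op 4: gossip N0<->N1 -> N0.N0=(alive,v0) N0.N1=(alive,v0) N0.N2=(alive,v0) | N1.N0=(alive,v0) N1.N1=(alive,v0) N1.N2=(alive,v0)
Op 5: N2 marks N0=alive -> (alive,v1)
Op 6: N1 marks N2=dead -> (dead,v1)

Answer: N0=alive,0 N1=alive,0 N2=alive,0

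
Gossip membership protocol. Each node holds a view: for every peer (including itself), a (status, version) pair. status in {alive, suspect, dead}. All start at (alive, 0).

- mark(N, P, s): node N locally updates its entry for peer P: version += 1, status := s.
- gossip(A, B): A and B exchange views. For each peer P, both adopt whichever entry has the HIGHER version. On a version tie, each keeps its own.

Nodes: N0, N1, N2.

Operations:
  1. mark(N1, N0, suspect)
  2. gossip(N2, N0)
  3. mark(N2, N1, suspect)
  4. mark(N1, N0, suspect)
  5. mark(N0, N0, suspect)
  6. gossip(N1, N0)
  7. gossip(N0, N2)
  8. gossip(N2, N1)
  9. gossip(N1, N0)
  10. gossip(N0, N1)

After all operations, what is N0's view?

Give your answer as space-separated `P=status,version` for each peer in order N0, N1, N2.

Op 1: N1 marks N0=suspect -> (suspect,v1)
Op 2: gossip N2<->N0 -> N2.N0=(alive,v0) N2.N1=(alive,v0) N2.N2=(alive,v0) | N0.N0=(alive,v0) N0.N1=(alive,v0) N0.N2=(alive,v0)
Op 3: N2 marks N1=suspect -> (suspect,v1)
Op 4: N1 marks N0=suspect -> (suspect,v2)
Op 5: N0 marks N0=suspect -> (suspect,v1)
Op 6: gossip N1<->N0 -> N1.N0=(suspect,v2) N1.N1=(alive,v0) N1.N2=(alive,v0) | N0.N0=(suspect,v2) N0.N1=(alive,v0) N0.N2=(alive,v0)
Op 7: gossip N0<->N2 -> N0.N0=(suspect,v2) N0.N1=(suspect,v1) N0.N2=(alive,v0) | N2.N0=(suspect,v2) N2.N1=(suspect,v1) N2.N2=(alive,v0)
Op 8: gossip N2<->N1 -> N2.N0=(suspect,v2) N2.N1=(suspect,v1) N2.N2=(alive,v0) | N1.N0=(suspect,v2) N1.N1=(suspect,v1) N1.N2=(alive,v0)
Op 9: gossip N1<->N0 -> N1.N0=(suspect,v2) N1.N1=(suspect,v1) N1.N2=(alive,v0) | N0.N0=(suspect,v2) N0.N1=(suspect,v1) N0.N2=(alive,v0)
Op 10: gossip N0<->N1 -> N0.N0=(suspect,v2) N0.N1=(suspect,v1) N0.N2=(alive,v0) | N1.N0=(suspect,v2) N1.N1=(suspect,v1) N1.N2=(alive,v0)

Answer: N0=suspect,2 N1=suspect,1 N2=alive,0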